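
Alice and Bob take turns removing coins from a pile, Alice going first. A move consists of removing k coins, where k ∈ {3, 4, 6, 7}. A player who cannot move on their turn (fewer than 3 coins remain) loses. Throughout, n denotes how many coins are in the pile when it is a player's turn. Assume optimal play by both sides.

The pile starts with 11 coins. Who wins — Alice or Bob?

Bob wins.

Work bottom-up. With no move the player to move loses. Otherwise the position is W if at least one move leads to an L position for the opponent, and L if every move leads to a W.
n=0: no move → L
n=1: no move → L
n=2: no move → L
n=3: →0(L), so W
n=4: →1(L), so W
n=5: →2(L), so W
n=6: →2(L), so W
n=7: →1(L), so W
n=8: →2(L), so W
n=9: →2(L), so W
n=10: →7(W), 6(W), 4(W), 3(W) — all W, so L
n=11: →8(W), 7(W), 5(W), 4(W) — all W, so L
The starting position 11 is L: whatever Alice does, the opponent receives a W position.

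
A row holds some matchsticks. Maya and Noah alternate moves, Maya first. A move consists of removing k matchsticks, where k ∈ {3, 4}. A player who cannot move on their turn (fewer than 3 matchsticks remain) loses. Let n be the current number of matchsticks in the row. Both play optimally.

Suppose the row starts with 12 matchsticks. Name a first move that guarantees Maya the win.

Label each position W (a win for the player to move) or L (a loss). A position with no legal move is L; any other position is W exactly when some move reaches an L, and L when every move reaches a W.
n=0: no move → L
n=1: no move → L
n=2: no move → L
n=3: →0(L), so W
n=4: →1(L), so W
n=5: →2(L), so W
n=6: →2(L), so W
n=7: →4(W), 3(W) — all W, so L
n=8: →5(W), 4(W) — all W, so L
n=9: →6(W), 5(W) — all W, so L
n=10: →7(L), so W
n=11: →8(L), so W
n=12: →9(L), so W
From 12, the L positions reachable in one move are: 9, 8. Any move reaching one of these is winning.

Remove 3, leaving 9.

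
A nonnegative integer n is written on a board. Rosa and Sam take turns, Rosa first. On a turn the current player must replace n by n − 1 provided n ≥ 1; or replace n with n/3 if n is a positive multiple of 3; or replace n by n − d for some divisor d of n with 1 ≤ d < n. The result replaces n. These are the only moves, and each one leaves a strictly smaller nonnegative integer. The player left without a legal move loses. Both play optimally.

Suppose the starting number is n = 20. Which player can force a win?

Positions with no move are L. A position that does have a move is losing for the player to move precisely when every available move leads to a winning position for the opponent. Fill in the labels:
n=0: no move → L
n=1: reaches L-position 0 → W
n=2: only reaches 1(W), which is W → L
n=3: reaches L-position 2 → W
n=4: reaches L-position 2 → W
n=5: only reaches 4(W), which is W → L
n=6: reaches L-position 2 → W
n=7: only reaches 6(W), which is W → L
n=8: reaches L-position 7 → W
n=9: only reaches 3(W), 6(W), 8(W), all W → L
n=10: reaches L-position 5 → W
n=11: only reaches 10(W), which is W → L
n=12: reaches L-position 9 → W
n=13: only reaches 12(W), which is W → L
n=14: reaches L-position 7 → W
n=15: reaches L-position 5 → W
n=16: only reaches 8(W), 12(W), 14(W), 15(W), all W → L
n=17: reaches L-position 16 → W
n=18: reaches L-position 9 → W
n=19: only reaches 18(W), which is W → L
n=20: reaches L-position 16 → W
From 20 Rosa can move to 16, reaching an L position.

Rosa wins.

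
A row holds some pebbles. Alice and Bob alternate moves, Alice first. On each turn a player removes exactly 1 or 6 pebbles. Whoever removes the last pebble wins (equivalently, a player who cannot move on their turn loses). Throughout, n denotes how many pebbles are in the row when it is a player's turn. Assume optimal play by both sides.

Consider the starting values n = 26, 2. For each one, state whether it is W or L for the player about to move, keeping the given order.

26: W, 2: L

Classify positions by backward induction: terminal positions (no move available) are L. From any other position, the mover wins iff some move reaches an L.
n=0: no move → L
n=1: →0(L), so W
n=2: →1(W) only, which is W, so L
n=3: →2(L), so W
n=4: →3(W) only, which is W, so L
n=5: →4(L), so W
n=6: →0(L), so W
n=7: →6(W), 1(W) — all W, so L
n=8: →7(L), so W
n=9: →8(W), 3(W) — all W, so L
n=10: →9(L), so W
n=11: →10(W), 5(W) — all W, so L
n=12: →11(L), so W
n=13: →7(L), so W
n=14: →13(W), 8(W) — all W, so L
n=15: →14(L), so W
n=16: →15(W), 10(W) — all W, so L
n=17: →16(L), so W
n=18: →17(W), 12(W) — all W, so L
n=19: →18(L), so W
n=20: →14(L), so W
n=21: →20(W), 15(W) — all W, so L
n=22: →21(L), so W
n=23: →22(W), 17(W) — all W, so L
n=24: →23(L), so W
n=25: →24(W), 19(W) — all W, so L
n=26: →25(L), so W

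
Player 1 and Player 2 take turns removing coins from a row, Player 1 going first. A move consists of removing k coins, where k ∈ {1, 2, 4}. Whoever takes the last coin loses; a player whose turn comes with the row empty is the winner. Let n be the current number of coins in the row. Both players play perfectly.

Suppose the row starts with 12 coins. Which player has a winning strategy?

Player 1 wins.

Compute win/loss labels from the base case upward. A position with no move is W. Any other position is W if it can reach an L in one move, else L.
n=0: no move; the opponent has just taken the last coin and therefore loses → W
n=1: only reaches 0(W), which is W → L
n=2: reaches L-position 1 → W
n=3: reaches L-position 1 → W
n=4: only reaches 3(W), 2(W), 0(W), all W → L
n=5: reaches L-position 4 → W
n=6: reaches L-position 4 → W
n=7: only reaches 6(W), 5(W), 3(W), all W → L
n=8: reaches L-position 7 → W
n=9: reaches L-position 7 → W
n=10: only reaches 9(W), 8(W), 6(W), all W → L
n=11: reaches L-position 10 → W
n=12: reaches L-position 10 → W
From 12 Player 1 can remove 2, leaving 10, reaching an L position.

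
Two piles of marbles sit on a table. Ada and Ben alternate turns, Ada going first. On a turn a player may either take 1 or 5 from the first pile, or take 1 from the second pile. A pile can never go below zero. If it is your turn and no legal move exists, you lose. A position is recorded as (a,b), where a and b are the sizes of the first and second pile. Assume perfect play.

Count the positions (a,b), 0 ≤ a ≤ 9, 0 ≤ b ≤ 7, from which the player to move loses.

40

Label each position W (a win for the player to move) or L (a loss). A position with no legal move is L; any other position is W exactly when some move reaches an L, and L when every move reaches a W.
Every move lowers a or b (never raises either), so fill the grid row by row in increasing a, and left to right within a row: each cell's successors are then already labelled.
      b=0  b=1  b=2  b=3  b=4  b=5  b=6  b=7
a=0:    L    W    L    W    L    W    L    W
a=1:    W    L    W    L    W    L    W    L
a=2:    L    W    L    W    L    W    L    W
a=3:    W    L    W    L    W    L    W    L
a=4:    L    W    L    W    L    W    L    W
a=5:    W    L    W    L    W    L    W    L
a=6:    L    W    L    W    L    W    L    W
a=7:    W    L    W    L    W    L    W    L
a=8:    L    W    L    W    L    W    L    W
a=9:    W    L    W    L    W    L    W    L
Cells with no legal move (terminal, hence L): (0,0).
The remaining L cells, each justified by listing all of its moves:
(0,2): only reaches (0,1)(W), which is W → L
(0,4): only reaches (0,3)(W), which is W → L
(0,6): only reaches (0,5)(W), which is W → L
(1,1): only reaches (0,1)(W), (1,0)(W), all W → L
(1,3): only reaches (0,3)(W), (1,2)(W), all W → L
(1,5): only reaches (0,5)(W), (1,4)(W), all W → L
(1,7): only reaches (0,7)(W), (1,6)(W), all W → L
(2,0): only reaches (1,0)(W), which is W → L
(2,2): only reaches (1,2)(W), (2,1)(W), all W → L
(2,4): only reaches (1,4)(W), (2,3)(W), all W → L
(2,6): only reaches (1,6)(W), (2,5)(W), all W → L
(3,1): only reaches (2,1)(W), (3,0)(W), all W → L
(3,3): only reaches (2,3)(W), (3,2)(W), all W → L
(3,5): only reaches (2,5)(W), (3,4)(W), all W → L
(3,7): only reaches (2,7)(W), (3,6)(W), all W → L
(4,0): only reaches (3,0)(W), which is W → L
(4,2): only reaches (3,2)(W), (4,1)(W), all W → L
(4,4): only reaches (3,4)(W), (4,3)(W), all W → L
(4,6): only reaches (3,6)(W), (4,5)(W), all W → L
(5,1): only reaches (4,1)(W), (0,1)(W), (5,0)(W), all W → L
(5,3): only reaches (4,3)(W), (0,3)(W), (5,2)(W), all W → L
(5,5): only reaches (4,5)(W), (0,5)(W), (5,4)(W), all W → L
(5,7): only reaches (4,7)(W), (0,7)(W), (5,6)(W), all W → L
(6,0): only reaches (5,0)(W), (1,0)(W), all W → L
(6,2): only reaches (5,2)(W), (1,2)(W), (6,1)(W), all W → L
(6,4): only reaches (5,4)(W), (1,4)(W), (6,3)(W), all W → L
(6,6): only reaches (5,6)(W), (1,6)(W), (6,5)(W), all W → L
(7,1): only reaches (6,1)(W), (2,1)(W), (7,0)(W), all W → L
(7,3): only reaches (6,3)(W), (2,3)(W), (7,2)(W), all W → L
(7,5): only reaches (6,5)(W), (2,5)(W), (7,4)(W), all W → L
(7,7): only reaches (6,7)(W), (2,7)(W), (7,6)(W), all W → L
(8,0): only reaches (7,0)(W), (3,0)(W), all W → L
(8,2): only reaches (7,2)(W), (3,2)(W), (8,1)(W), all W → L
(8,4): only reaches (7,4)(W), (3,4)(W), (8,3)(W), all W → L
(8,6): only reaches (7,6)(W), (3,6)(W), (8,5)(W), all W → L
(9,1): only reaches (8,1)(W), (4,1)(W), (9,0)(W), all W → L
(9,3): only reaches (8,3)(W), (4,3)(W), (9,2)(W), all W → L
(9,5): only reaches (8,5)(W), (4,5)(W), (9,4)(W), all W → L
(9,7): only reaches (8,7)(W), (4,7)(W), (9,6)(W), all W → L
Every other cell has at least one move into one of the L cells above, so it is W.
L cells per row: a=0: 4, a=1: 4, a=2: 4, a=3: 4, a=4: 4, a=5: 4, a=6: 4, a=7: 4, a=8: 4, a=9: 4; total 40.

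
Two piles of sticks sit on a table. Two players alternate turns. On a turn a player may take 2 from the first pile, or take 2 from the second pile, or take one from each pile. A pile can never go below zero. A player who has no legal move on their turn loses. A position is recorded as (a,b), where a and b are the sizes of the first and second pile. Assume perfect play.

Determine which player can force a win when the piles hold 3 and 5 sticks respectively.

The second player wins.

Positions with no move are L. A position that does have a move is losing for the player to move precisely when every available move leads to a winning position for the opponent. Fill in the labels:
No move ever increases a pile, so every position that can arise here has a ≤ 3 and b ≤ 5; it is enough to label the cells with 0 ≤ a ≤ 3 and 0 ≤ b ≤ 5.
Every move lowers a or b (never raises either), so fill the grid row by row in increasing a, and left to right within a row: each cell's successors are then already labelled.
      b=0  b=1  b=2  b=3  b=4  b=5
a=0:    L    L    W    W    L    L
a=1:    L    W    W    L    L    W
a=2:    W    W    L    L    W    W
a=3:    W    L    L    W    W    L
Cells with no legal move (terminal, hence L): (0,0), (0,1), (1,0).
The remaining L cells, each justified by listing all of its moves:
(0,4): L (sole option (0,2)(W) is W)
(0,5): L (sole option (0,3)(W) is W)
(1,3): L (options (1,1)(W), (0,2)(W) are all W)
(1,4): L (options (1,2)(W), (0,3)(W) are all W)
(2,2): L (options (0,2)(W), (2,0)(W), (1,1)(W) are all W)
(2,3): L (options (0,3)(W), (2,1)(W), (1,2)(W) are all W)
(3,1): L (options (1,1)(W), (2,0)(W) are all W)
(3,2): L (options (1,2)(W), (3,0)(W), (2,1)(W) are all W)
(3,5): L (options (1,5)(W), (3,3)(W), (2,4)(W) are all W)
Every other cell has at least one move into one of the L cells above, so it is W.
The starting position (3,5) is L: whatever the player to move does, the opponent receives a W position.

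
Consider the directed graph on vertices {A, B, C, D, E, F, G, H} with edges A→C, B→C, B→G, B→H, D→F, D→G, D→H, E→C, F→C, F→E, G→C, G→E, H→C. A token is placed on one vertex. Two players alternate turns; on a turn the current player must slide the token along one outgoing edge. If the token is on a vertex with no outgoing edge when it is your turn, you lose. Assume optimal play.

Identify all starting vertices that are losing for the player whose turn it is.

Compute win/loss labels from the base case upward. A position with no move is L. Any other position is W if it can reach an L in one move, else L.
Every edge goes from a vertex to one that appears earlier in the order C, H, E, G, F, B, D, A, so processing vertices in that order labels each vertex after all of its successors.
C: no outgoing edge → L
H: can move to C, which is L ⇒ W
E: can move to C, which is L ⇒ W
G: can move to C, which is L ⇒ W
F: can move to C, which is L ⇒ W
B: can move to C, which is L ⇒ W
D: moves to F(W), G(W), H(W); every one is W ⇒ L
A: can move to C, which is L ⇒ W
Reading off the rows marked L gives the requested list; there are 2 such vertices.

C, D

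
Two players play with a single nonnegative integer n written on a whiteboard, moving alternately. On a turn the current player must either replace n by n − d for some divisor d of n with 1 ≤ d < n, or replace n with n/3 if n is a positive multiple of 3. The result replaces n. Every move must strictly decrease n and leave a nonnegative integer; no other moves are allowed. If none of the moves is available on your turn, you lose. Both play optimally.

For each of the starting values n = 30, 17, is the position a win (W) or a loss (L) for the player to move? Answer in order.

Label each position W (a win for the player to move) or L (a loss). A position with no legal move is L; any other position is W exactly when some move reaches an L, and L when every move reaches a W.
n=0: no move → L
n=1: no move → L
n=2: reaches L-position 1 → W
n=3: reaches L-position 1 → W
n=4: only reaches 2(W), 3(W), all W → L
n=5: reaches L-position 4 → W
n=6: reaches L-position 4 → W
n=7: only reaches 6(W), which is W → L
n=8: reaches L-position 4 → W
n=9: only reaches 3(W), 6(W), 8(W), all W → L
n=10: reaches L-position 9 → W
n=11: only reaches 10(W), which is W → L
n=12: reaches L-position 4 → W
n=13: only reaches 12(W), which is W → L
n=14: reaches L-position 7 → W
n=15: only reaches 5(W), 10(W), 12(W), 14(W), all W → L
n=16: reaches L-position 15 → W
n=17: only reaches 16(W), which is W → L
n=18: reaches L-position 9 → W
n=19: only reaches 18(W), which is W → L
n=20: reaches L-position 15 → W
n=21: reaches L-position 7 → W
n=22: reaches L-position 11 → W
n=23: only reaches 22(W), which is W → L
n=24: reaches L-position 23 → W
n=25: only reaches 20(W), 24(W), all W → L
n=26: reaches L-position 13 → W
n=27: reaches L-position 9 → W
n=28: only reaches 14(W), 21(W), 24(W), 26(W), 27(W), all W → L
n=29: reaches L-position 28 → W
n=30: reaches L-position 15 → W

30: W, 17: L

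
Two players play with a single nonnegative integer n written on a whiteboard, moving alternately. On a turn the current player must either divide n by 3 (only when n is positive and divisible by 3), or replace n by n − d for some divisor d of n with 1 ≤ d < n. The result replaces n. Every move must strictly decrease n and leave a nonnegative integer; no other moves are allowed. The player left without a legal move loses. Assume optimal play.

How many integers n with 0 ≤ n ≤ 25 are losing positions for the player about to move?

Positions with no move are L. A position that does have a move is losing for the player to move precisely when every available move leads to a winning position for the opponent. Fill in the labels:
n=0: no move → L
n=1: no move → L
n=2: W (go to 1, an L position)
n=3: W (go to 1, an L position)
n=4: L (options 2(W), 3(W) are all W)
n=5: W (go to 4, an L position)
n=6: W (go to 4, an L position)
n=7: L (sole option 6(W) is W)
n=8: W (go to 4, an L position)
n=9: L (options 3(W), 6(W), 8(W) are all W)
n=10: W (go to 9, an L position)
n=11: L (sole option 10(W) is W)
n=12: W (go to 4, an L position)
n=13: L (sole option 12(W) is W)
n=14: W (go to 7, an L position)
n=15: L (options 5(W), 10(W), 12(W), 14(W) are all W)
n=16: W (go to 15, an L position)
n=17: L (sole option 16(W) is W)
n=18: W (go to 9, an L position)
n=19: L (sole option 18(W) is W)
n=20: W (go to 15, an L position)
n=21: W (go to 7, an L position)
n=22: W (go to 11, an L position)
n=23: L (sole option 22(W) is W)
n=24: W (go to 23, an L position)
n=25: L (options 20(W), 24(W) are all W)
L entries with 0 ≤ n ≤ 25: n = 0, 1, 4, 7, 9, 11, 13, 15, 17, 19, 23, 25; that makes 12.

12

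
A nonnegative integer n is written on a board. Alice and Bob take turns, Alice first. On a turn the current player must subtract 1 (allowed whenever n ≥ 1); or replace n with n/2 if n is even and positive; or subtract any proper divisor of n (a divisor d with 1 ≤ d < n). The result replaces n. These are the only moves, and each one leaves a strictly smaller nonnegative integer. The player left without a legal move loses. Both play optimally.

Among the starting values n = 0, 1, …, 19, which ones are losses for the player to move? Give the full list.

0, 2, 5, 7, 9, 11, 13, 15, 17, 19

Compute win/loss labels from the base case upward. A position with no move is L. Any other position is W if it can reach an L in one move, else L.
n=0: no move → L
n=1: reaches L-position 0 → W
n=2: only reaches 1(W), which is W → L
n=3: reaches L-position 2 → W
n=4: reaches L-position 2 → W
n=5: only reaches 4(W), which is W → L
n=6: reaches L-position 5 → W
n=7: only reaches 6(W), which is W → L
n=8: reaches L-position 7 → W
n=9: only reaches 6(W), 8(W), all W → L
n=10: reaches L-position 5 → W
n=11: only reaches 10(W), which is W → L
n=12: reaches L-position 9 → W
n=13: only reaches 12(W), which is W → L
n=14: reaches L-position 7 → W
n=15: only reaches 10(W), 12(W), 14(W), all W → L
n=16: reaches L-position 15 → W
n=17: only reaches 16(W), which is W → L
n=18: reaches L-position 9 → W
n=19: only reaches 18(W), which is W → L
Reading off the rows marked L gives the requested list; there are 10 such values of n.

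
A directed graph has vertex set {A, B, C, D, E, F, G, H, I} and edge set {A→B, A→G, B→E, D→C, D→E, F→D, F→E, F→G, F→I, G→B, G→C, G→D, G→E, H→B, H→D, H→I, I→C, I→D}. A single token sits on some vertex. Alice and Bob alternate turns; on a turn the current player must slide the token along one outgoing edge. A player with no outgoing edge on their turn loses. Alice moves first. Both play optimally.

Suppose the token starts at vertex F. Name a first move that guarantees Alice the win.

Label each position W (a win for the player to move) or L (a loss). A position with no legal move is L; any other position is W exactly when some move reaches an L, and L when every move reaches a W.
Every edge goes from a vertex to one that appears earlier in the order C, E, D, I, B, G, F, A, H, so processing vertices in that order labels each vertex after all of its successors.
C: no outgoing edge → L
E: no outgoing edge → L
D: can move to E, which is L ⇒ W
I: can move to C, which is L ⇒ W
B: can move to E, which is L ⇒ W
G: can move to E, which is L ⇒ W
F: can move to E, which is L ⇒ W
A: moves to G(W), B(W); every one is W ⇒ L
H: moves to B(W), I(W), D(W); every one is W ⇒ L
From F, the L positions reachable in one move are: E.

Move to E.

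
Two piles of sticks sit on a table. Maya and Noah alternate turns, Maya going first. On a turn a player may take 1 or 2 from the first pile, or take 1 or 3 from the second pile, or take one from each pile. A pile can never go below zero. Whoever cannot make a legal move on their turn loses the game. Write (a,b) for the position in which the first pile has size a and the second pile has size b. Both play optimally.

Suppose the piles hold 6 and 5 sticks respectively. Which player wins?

Noah wins.

Label each position W (a win for the player to move) or L (a loss). A position with no legal move is L; any other position is W exactly when some move reaches an L, and L when every move reaches a W.
No move ever increases a pile, so every position that can arise here has a ≤ 6 and b ≤ 5; it is enough to label the cells with 0 ≤ a ≤ 6 and 0 ≤ b ≤ 5.
Every move lowers a or b (never raises either), so fill the grid row by row in increasing a, and left to right within a row: each cell's successors are then already labelled.
      b=0  b=1  b=2  b=3  b=4  b=5
a=0:    L    W    L    W    L    W
a=1:    W    W    W    W    W    W
a=2:    W    L    W    L    W    L
a=3:    L    W    W    W    W    W
a=4:    W    W    L    W    L    W
a=5:    W    L    W    W    W    W
a=6:    L    W    W    W    W    L
Cells with no legal move (terminal, hence L): (0,0).
The remaining L cells, each justified by listing all of its moves:
(0,2): the only move is to (0,1)(W), a W ⇒ L
(0,4): moves to (0,3)(W), (0,1)(W); every one is W ⇒ L
(2,1): moves to (1,1)(W), (0,1)(W), (2,0)(W), (1,0)(W); every one is W ⇒ L
(2,3): moves to (1,3)(W), (0,3)(W), (2,2)(W), (2,0)(W), (1,2)(W); every one is W ⇒ L
(2,5): moves to (1,5)(W), (0,5)(W), (2,4)(W), (2,2)(W), (1,4)(W); every one is W ⇒ L
(3,0): moves to (2,0)(W), (1,0)(W); every one is W ⇒ L
(4,2): moves to (3,2)(W), (2,2)(W), (4,1)(W), (3,1)(W); every one is W ⇒ L
(4,4): moves to (3,4)(W), (2,4)(W), (4,3)(W), (4,1)(W), (3,3)(W); every one is W ⇒ L
(5,1): moves to (4,1)(W), (3,1)(W), (5,0)(W), (4,0)(W); every one is W ⇒ L
(6,0): moves to (5,0)(W), (4,0)(W); every one is W ⇒ L
(6,5): moves to (5,5)(W), (4,5)(W), (6,4)(W), (6,2)(W), (5,4)(W); every one is W ⇒ L
Every other cell has at least one move into one of the L cells above, so it is W.
The starting position (6,5) is L: whatever Maya does, the opponent receives a W position.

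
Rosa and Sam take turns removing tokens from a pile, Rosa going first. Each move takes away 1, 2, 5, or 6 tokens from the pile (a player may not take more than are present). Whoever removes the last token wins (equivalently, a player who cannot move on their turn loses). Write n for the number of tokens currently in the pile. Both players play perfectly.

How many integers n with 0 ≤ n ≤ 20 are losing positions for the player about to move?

6

Work bottom-up. With no move the player to move loses. Otherwise the position is W if at least one move leads to an L position for the opponent, and L if every move leads to a W.
n=0: no move → L
n=1: can move to 0, which is L ⇒ W
n=2: can move to 0, which is L ⇒ W
n=3: moves to 2(W), 1(W); every one is W ⇒ L
n=4: can move to 3, which is L ⇒ W
n=5: can move to 3, which is L ⇒ W
n=6: can move to 0, which is L ⇒ W
n=7: moves to 6(W), 5(W), 2(W), 1(W); every one is W ⇒ L
n=8: can move to 7, which is L ⇒ W
n=9: can move to 7, which is L ⇒ W
n=10: moves to 9(W), 8(W), 5(W), 4(W); every one is W ⇒ L
n=11: can move to 10, which is L ⇒ W
n=12: can move to 10, which is L ⇒ W
n=13: can move to 7, which is L ⇒ W
n=14: moves to 13(W), 12(W), 9(W), 8(W); every one is W ⇒ L
n=15: can move to 14, which is L ⇒ W
n=16: can move to 14, which is L ⇒ W
n=17: moves to 16(W), 15(W), 12(W), 11(W); every one is W ⇒ L
n=18: can move to 17, which is L ⇒ W
n=19: can move to 17, which is L ⇒ W
n=20: can move to 14, which is L ⇒ W
L entries with 0 ≤ n ≤ 20: n = 0, 3, 7, 10, 14, 17; that makes 6.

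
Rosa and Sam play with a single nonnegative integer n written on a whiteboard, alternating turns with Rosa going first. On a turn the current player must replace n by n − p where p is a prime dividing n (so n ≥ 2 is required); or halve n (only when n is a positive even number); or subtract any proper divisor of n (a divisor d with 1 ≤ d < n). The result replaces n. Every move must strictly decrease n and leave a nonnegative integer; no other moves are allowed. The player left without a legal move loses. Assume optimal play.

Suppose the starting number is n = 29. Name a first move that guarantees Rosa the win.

Build the W/L table. Terminal = L. A non-terminal position is W if it has a move to some L; otherwise it is L.
n=0: no move → L
n=1: no move → L
n=2: can move to 0, which is L ⇒ W
n=3: can move to 0, which is L ⇒ W
n=4: moves to 2(W), 3(W); every one is W ⇒ L
n=5: can move to 0, which is L ⇒ W
n=6: can move to 4, which is L ⇒ W
n=7: can move to 0, which is L ⇒ W
n=8: can move to 4, which is L ⇒ W
n=9: moves to 6(W), 8(W); every one is W ⇒ L
n=10: can move to 9, which is L ⇒ W
n=11: can move to 0, which is L ⇒ W
n=12: can move to 9, which is L ⇒ W
n=13: can move to 0, which is L ⇒ W
n=14: moves to 7(W), 12(W), 13(W); every one is W ⇒ L
n=15: can move to 14, which is L ⇒ W
n=16: can move to 14, which is L ⇒ W
n=17: can move to 0, which is L ⇒ W
n=18: can move to 9, which is L ⇒ W
n=19: can move to 0, which is L ⇒ W
n=20: moves to 10(W), 15(W), 16(W), 18(W), 19(W); every one is W ⇒ L
n=21: can move to 14, which is L ⇒ W
n=22: can move to 20, which is L ⇒ W
n=23: can move to 0, which is L ⇒ W
n=24: can move to 20, which is L ⇒ W
n=25: can move to 20, which is L ⇒ W
n=26: moves to 13(W), 24(W), 25(W); every one is W ⇒ L
n=27: can move to 26, which is L ⇒ W
n=28: can move to 14, which is L ⇒ W
n=29: can move to 0, which is L ⇒ W
From 29, the L positions reachable in one move are: 0.

Move to 0.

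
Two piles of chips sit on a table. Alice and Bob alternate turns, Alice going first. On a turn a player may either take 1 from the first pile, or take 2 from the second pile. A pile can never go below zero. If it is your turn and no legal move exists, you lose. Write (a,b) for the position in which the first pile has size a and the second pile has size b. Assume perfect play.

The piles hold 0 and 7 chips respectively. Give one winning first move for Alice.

Compute win/loss labels from the base case upward. A position with no move is L. Any other position is W if it can reach an L in one move, else L.
No move ever increases a pile, so every position that can arise here has a ≤ 0 and b ≤ 7; it is enough to label the cells with 0 ≤ a ≤ 0 and 0 ≤ b ≤ 7.
Every move lowers a or b (never raises either), so fill the grid row by row in increasing a, and left to right within a row: each cell's successors are then already labelled.
      b=0  b=1  b=2  b=3  b=4  b=5  b=6  b=7
a=0:    L    L    W    W    L    L    W    W
Cells with no legal move (terminal, hence L): (0,0), (0,1).
The remaining L cells, each justified by listing all of its moves:
(0,4): only reaches (0,2)(W), which is W → L
(0,5): only reaches (0,3)(W), which is W → L
Every other cell has at least one move into one of the L cells above, so it is W.
From (0,7), the L positions reachable in one move are: (0,5).

Move to (0,5).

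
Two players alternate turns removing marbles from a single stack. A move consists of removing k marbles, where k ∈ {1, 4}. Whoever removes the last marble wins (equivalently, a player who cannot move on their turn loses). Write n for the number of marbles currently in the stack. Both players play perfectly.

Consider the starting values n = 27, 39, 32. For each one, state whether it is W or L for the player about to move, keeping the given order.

27: L, 39: W, 32: L

Work bottom-up. With no move the player to move loses. Otherwise the position is W if at least one move leads to an L position for the opponent, and L if every move leads to a W.
n=0: no move → L
n=1: →0(L), so W
n=2: →1(W) only, which is W, so L
n=3: →2(L), so W
n=4: →0(L), so W
n=5: →4(W), 1(W) — all W, so L
n=6: →5(L), so W
n=7: →6(W), 3(W) — all W, so L
n=8: →7(L), so W
n=9: →5(L), so W
n=10: →9(W), 6(W) — all W, so L
n=11: →10(L), so W
n=12: →11(W), 8(W) — all W, so L
n=13: →12(L), so W
n=14: →10(L), so W
n=15: →14(W), 11(W) — all W, so L
n=16: →15(L), so W
n=17: →16(W), 13(W) — all W, so L
n=18: →17(L), so W
n=19: →15(L), so W
n=20: →19(W), 16(W) — all W, so L
n=21: →20(L), so W
n=22: →21(W), 18(W) — all W, so L
n=23: →22(L), so W
n=24: →20(L), so W
n=25: →24(W), 21(W) — all W, so L
n=26: →25(L), so W
n=27: →26(W), 23(W) — all W, so L
n=28: →27(L), so W
n=29: →25(L), so W
n=30: →29(W), 26(W) — all W, so L
n=31: →30(L), so W
n=32: →31(W), 28(W) — all W, so L
n=33: →32(L), so W
n=34: →30(L), so W
n=35: →34(W), 31(W) — all W, so L
n=36: →35(L), so W
n=37: →36(W), 33(W) — all W, so L
n=38: →37(L), so W
n=39: →35(L), so W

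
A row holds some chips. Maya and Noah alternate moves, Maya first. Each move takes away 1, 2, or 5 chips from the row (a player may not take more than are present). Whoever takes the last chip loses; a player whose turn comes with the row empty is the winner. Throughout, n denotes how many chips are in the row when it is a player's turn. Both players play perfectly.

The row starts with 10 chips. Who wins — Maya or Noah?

Build the W/L table. Terminal = W. A non-terminal position is W if it has a move to some L; otherwise it is L.
n=0: no move; the opponent has just taken the last chip and therefore loses → W
n=1: only reaches 0(W), which is W → L
n=2: reaches L-position 1 → W
n=3: reaches L-position 1 → W
n=4: only reaches 3(W), 2(W), all W → L
n=5: reaches L-position 4 → W
n=6: reaches L-position 4 → W
n=7: only reaches 6(W), 5(W), 2(W), all W → L
n=8: reaches L-position 7 → W
n=9: reaches L-position 7 → W
n=10: only reaches 9(W), 8(W), 5(W), all W → L
Every move from 10 reaches a W position, so the mover loses.

Noah wins.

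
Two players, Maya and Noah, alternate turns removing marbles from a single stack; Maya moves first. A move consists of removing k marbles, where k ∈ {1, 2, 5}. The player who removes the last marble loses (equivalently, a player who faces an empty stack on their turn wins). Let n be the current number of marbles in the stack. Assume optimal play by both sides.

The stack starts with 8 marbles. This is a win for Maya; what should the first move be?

Remove 1, leaving 7.

Compute win/loss labels from the base case upward. A position with no move is W. Any other position is W if it can reach an L in one move, else L.
n=0: no move; the opponent has just taken the last marble and therefore loses → W
n=1: the only move is to 0(W), a W ⇒ L
n=2: can move to 1, which is L ⇒ W
n=3: can move to 1, which is L ⇒ W
n=4: moves to 3(W), 2(W); every one is W ⇒ L
n=5: can move to 4, which is L ⇒ W
n=6: can move to 4, which is L ⇒ W
n=7: moves to 6(W), 5(W), 2(W); every one is W ⇒ L
n=8: can move to 7, which is L ⇒ W
From 8, the L positions reachable in one move are: 7.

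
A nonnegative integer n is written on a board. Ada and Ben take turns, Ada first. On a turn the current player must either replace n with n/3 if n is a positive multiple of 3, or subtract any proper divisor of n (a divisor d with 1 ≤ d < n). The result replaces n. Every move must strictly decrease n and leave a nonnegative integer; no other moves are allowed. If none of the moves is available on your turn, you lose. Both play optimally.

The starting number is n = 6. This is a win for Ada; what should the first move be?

Move to 4.

Compute win/loss labels from the base case upward. A position with no move is L. Any other position is W if it can reach an L in one move, else L.
n=0: no move → L
n=1: no move → L
n=2: reaches L-position 1 → W
n=3: reaches L-position 1 → W
n=4: only reaches 2(W), 3(W), all W → L
n=5: reaches L-position 4 → W
n=6: reaches L-position 4 → W
From 6, the L positions reachable in one move are: 4.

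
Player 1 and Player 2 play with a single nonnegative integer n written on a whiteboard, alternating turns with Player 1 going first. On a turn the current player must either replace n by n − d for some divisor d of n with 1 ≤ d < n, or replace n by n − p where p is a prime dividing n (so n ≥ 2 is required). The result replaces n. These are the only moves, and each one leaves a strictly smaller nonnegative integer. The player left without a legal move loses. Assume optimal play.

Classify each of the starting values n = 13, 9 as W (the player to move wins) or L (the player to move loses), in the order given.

Work bottom-up. With no move the player to move loses. Otherwise the position is W if at least one move leads to an L position for the opponent, and L if every move leads to a W.
n=0: no move → L
n=1: no move → L
n=2: W (go to 0, an L position)
n=3: W (go to 0, an L position)
n=4: L (options 2(W), 3(W) are all W)
n=5: W (go to 0, an L position)
n=6: W (go to 4, an L position)
n=7: W (go to 0, an L position)
n=8: W (go to 4, an L position)
n=9: L (options 6(W), 8(W) are all W)
n=10: W (go to 9, an L position)
n=11: W (go to 0, an L position)
n=12: W (go to 9, an L position)
n=13: W (go to 0, an L position)

13: W, 9: L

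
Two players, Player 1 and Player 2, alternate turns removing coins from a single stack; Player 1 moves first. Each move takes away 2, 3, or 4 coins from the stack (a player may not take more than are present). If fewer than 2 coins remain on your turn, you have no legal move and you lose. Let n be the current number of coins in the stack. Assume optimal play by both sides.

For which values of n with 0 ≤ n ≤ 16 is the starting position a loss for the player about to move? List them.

Work bottom-up. With no move the player to move loses. Otherwise the position is W if at least one move leads to an L position for the opponent, and L if every move leads to a W.
n=0: no move → L
n=1: no move → L
n=2: can move to 0, which is L ⇒ W
n=3: can move to 1, which is L ⇒ W
n=4: can move to 1, which is L ⇒ W
n=5: can move to 1, which is L ⇒ W
n=6: moves to 4(W), 3(W), 2(W); every one is W ⇒ L
n=7: moves to 5(W), 4(W), 3(W); every one is W ⇒ L
n=8: can move to 6, which is L ⇒ W
n=9: can move to 7, which is L ⇒ W
n=10: can move to 7, which is L ⇒ W
n=11: can move to 7, which is L ⇒ W
n=12: moves to 10(W), 9(W), 8(W); every one is W ⇒ L
n=13: moves to 11(W), 10(W), 9(W); every one is W ⇒ L
n=14: can move to 12, which is L ⇒ W
n=15: can move to 13, which is L ⇒ W
n=16: can move to 13, which is L ⇒ W
The losing starting values of n are exactly the entries labelled L in this table (6 of them).

0, 1, 6, 7, 12, 13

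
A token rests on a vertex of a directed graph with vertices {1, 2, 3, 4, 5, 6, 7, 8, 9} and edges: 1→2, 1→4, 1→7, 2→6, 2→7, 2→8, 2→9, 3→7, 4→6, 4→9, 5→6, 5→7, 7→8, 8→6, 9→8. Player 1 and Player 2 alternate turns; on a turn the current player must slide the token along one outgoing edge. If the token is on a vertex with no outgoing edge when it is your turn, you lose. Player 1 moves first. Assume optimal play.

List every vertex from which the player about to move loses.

Positions with no move are L. A position that does have a move is losing for the player to move precisely when every available move leads to a winning position for the opponent. Fill in the labels:
Every edge goes from a vertex to one that appears earlier in the order 6, 8, 7, 9, 2, 4, 1, 5, 3, so processing vertices in that order labels each vertex after all of its successors.
6: no outgoing edge → L
8: can move to 6, which is L ⇒ W
7: the only move is to 8(W), a W ⇒ L
9: the only move is to 8(W), a W ⇒ L
2: can move to 9, which is L ⇒ W
4: can move to 9, which is L ⇒ W
1: can move to 7, which is L ⇒ W
5: can move to 7, which is L ⇒ W
3: can move to 7, which is L ⇒ W
Reading off the rows marked L gives the requested list; there are 3 such vertices.

6, 7, 9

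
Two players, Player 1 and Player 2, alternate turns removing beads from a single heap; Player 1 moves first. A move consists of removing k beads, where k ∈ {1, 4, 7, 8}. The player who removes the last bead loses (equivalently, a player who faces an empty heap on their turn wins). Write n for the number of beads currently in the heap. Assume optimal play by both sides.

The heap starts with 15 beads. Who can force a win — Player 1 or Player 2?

Player 2 wins.

Label each position W (a win for the player to move) or L (a loss). A position with no legal move is W; any other position is W exactly when some move reaches an L, and L when every move reaches a W.
n=0: no move; the opponent has just taken the last bead and therefore loses → W
n=1: →0(W) only, which is W, so L
n=2: →1(L), so W
n=3: →2(W) only, which is W, so L
n=4: →3(L), so W
n=5: →1(L), so W
n=6: →5(W), 2(W) — all W, so L
n=7: →6(L), so W
n=8: →1(L), so W
n=9: →1(L), so W
n=10: →6(L), so W
n=11: →3(L), so W
n=12: →11(W), 8(W), 5(W), 4(W) — all W, so L
n=13: →12(L), so W
n=14: →6(L), so W
n=15: →14(W), 11(W), 8(W), 7(W) — all W, so L
The starting position 15 is L: whatever Player 1 does, the opponent receives a W position.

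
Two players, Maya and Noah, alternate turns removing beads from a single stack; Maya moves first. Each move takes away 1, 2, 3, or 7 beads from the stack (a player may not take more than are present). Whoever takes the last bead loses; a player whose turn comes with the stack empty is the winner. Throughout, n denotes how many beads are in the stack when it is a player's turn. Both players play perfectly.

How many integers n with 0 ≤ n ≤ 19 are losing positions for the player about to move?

Compute win/loss labels from the base case upward. A position with no move is W. Any other position is W if it can reach an L in one move, else L.
n=0: no move; the opponent has just taken the last bead and therefore loses → W
n=1: the only move is to 0(W), a W ⇒ L
n=2: can move to 1, which is L ⇒ W
n=3: can move to 1, which is L ⇒ W
n=4: can move to 1, which is L ⇒ W
n=5: moves to 4(W), 3(W), 2(W); every one is W ⇒ L
n=6: can move to 5, which is L ⇒ W
n=7: can move to 5, which is L ⇒ W
n=8: can move to 5, which is L ⇒ W
n=9: moves to 8(W), 7(W), 6(W), 2(W); every one is W ⇒ L
n=10: can move to 9, which is L ⇒ W
n=11: can move to 9, which is L ⇒ W
n=12: can move to 9, which is L ⇒ W
n=13: moves to 12(W), 11(W), 10(W), 6(W); every one is W ⇒ L
n=14: can move to 13, which is L ⇒ W
n=15: can move to 13, which is L ⇒ W
n=16: can move to 13, which is L ⇒ W
n=17: moves to 16(W), 15(W), 14(W), 10(W); every one is W ⇒ L
n=18: can move to 17, which is L ⇒ W
n=19: can move to 17, which is L ⇒ W
L entries with 0 ≤ n ≤ 19: n = 1, 5, 9, 13, 17; that makes 5.

5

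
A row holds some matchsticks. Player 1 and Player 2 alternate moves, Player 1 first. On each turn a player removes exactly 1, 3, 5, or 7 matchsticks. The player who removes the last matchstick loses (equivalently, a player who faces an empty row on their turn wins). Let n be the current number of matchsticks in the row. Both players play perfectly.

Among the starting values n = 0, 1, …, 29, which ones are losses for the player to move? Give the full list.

1, 3, 5, 7, 9, 11, 13, 15, 17, 19, 21, 23, 25, 27, 29

Build the W/L table. Terminal = W. A non-terminal position is W if it has a move to some L; otherwise it is L.
n=0: no move; the opponent has just taken the last matchstick and therefore loses → W
n=1: the only move is to 0(W), a W ⇒ L
n=2: can move to 1, which is L ⇒ W
n=3: moves to 2(W), 0(W); every one is W ⇒ L
n=4: can move to 3, which is L ⇒ W
n=5: moves to 4(W), 2(W), 0(W); every one is W ⇒ L
n=6: can move to 5, which is L ⇒ W
n=7: moves to 6(W), 4(W), 2(W), 0(W); every one is W ⇒ L
n=8: can move to 7, which is L ⇒ W
n=9: moves to 8(W), 6(W), 4(W), 2(W); every one is W ⇒ L
n=10: can move to 9, which is L ⇒ W
n=11: moves to 10(W), 8(W), 6(W), 4(W); every one is W ⇒ L
n=12: can move to 11, which is L ⇒ W
n=13: moves to 12(W), 10(W), 8(W), 6(W); every one is W ⇒ L
n=14: can move to 13, which is L ⇒ W
n=15: moves to 14(W), 12(W), 10(W), 8(W); every one is W ⇒ L
n=16: can move to 15, which is L ⇒ W
n=17: moves to 16(W), 14(W), 12(W), 10(W); every one is W ⇒ L
n=18: can move to 17, which is L ⇒ W
n=19: moves to 18(W), 16(W), 14(W), 12(W); every one is W ⇒ L
n=20: can move to 19, which is L ⇒ W
n=21: moves to 20(W), 18(W), 16(W), 14(W); every one is W ⇒ L
n=22: can move to 21, which is L ⇒ W
n=23: moves to 22(W), 20(W), 18(W), 16(W); every one is W ⇒ L
n=24: can move to 23, which is L ⇒ W
n=25: moves to 24(W), 22(W), 20(W), 18(W); every one is W ⇒ L
n=26: can move to 25, which is L ⇒ W
n=27: moves to 26(W), 24(W), 22(W), 20(W); every one is W ⇒ L
n=28: can move to 27, which is L ⇒ W
n=29: moves to 28(W), 26(W), 24(W), 22(W); every one is W ⇒ L
Reading off the rows marked L gives the requested list; there are 15 such values of n.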